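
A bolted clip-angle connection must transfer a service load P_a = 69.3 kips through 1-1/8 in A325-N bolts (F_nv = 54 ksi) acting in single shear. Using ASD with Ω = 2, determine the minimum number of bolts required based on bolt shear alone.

A_b = π·1.125²/4 = 0.994 in².
Per-bolt allowable strength R_n/Ω = 54 × 0.994 × 1 / 2 = 26.84 kips.
n ≥ 69.3 / 26.84 = 2.582 → use 3 bolts.

3 bolts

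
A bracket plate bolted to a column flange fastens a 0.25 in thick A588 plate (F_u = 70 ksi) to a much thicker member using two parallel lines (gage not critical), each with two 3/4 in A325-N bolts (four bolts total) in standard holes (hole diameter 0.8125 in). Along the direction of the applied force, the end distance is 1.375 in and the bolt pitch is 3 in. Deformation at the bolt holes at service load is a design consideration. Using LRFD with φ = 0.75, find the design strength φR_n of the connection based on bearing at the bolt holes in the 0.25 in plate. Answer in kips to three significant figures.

Per bolt r_n = 1.2 l_c t F_u ≤ 2.4 d t F_u; upper limit = 2.4 × 0.75 × 0.25 × 70 = 31.5 kips.
Edge bolt: l_c = 1.375 − 0.8125/2 = 0.9688 in → 1.2 × 0.9688 × 0.25 × 70 = 20.34 → r_n = 20.34 kips.
Interior bolts: l_c = 3 − 0.8125 = 2.188 in → 1.2 × 2.188 × 0.25 × 70 = 45.94 → r_n = 31.5 kips.
R_n = 2 × 20.34 + 2 × 31.5 = 103.7 kips.
Design strength φR_n = 0.75 × 103.7 = 77.8 kips.

77.8 kips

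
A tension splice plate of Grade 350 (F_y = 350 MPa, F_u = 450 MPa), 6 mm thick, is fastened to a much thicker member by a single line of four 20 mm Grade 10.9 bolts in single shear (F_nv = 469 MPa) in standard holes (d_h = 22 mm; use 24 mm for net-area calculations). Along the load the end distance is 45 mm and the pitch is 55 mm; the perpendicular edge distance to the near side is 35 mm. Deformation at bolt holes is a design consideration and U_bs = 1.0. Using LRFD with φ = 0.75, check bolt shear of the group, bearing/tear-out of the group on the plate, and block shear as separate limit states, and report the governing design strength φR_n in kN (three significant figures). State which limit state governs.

200 kN (block shear governs)

Bolt shear: A_b = π·20²/4 = 314.2 mm²; R_n = 469 × 314.2 × 4 × 1 / 1000 = 589.4 kN → 0.75 × 589.4 = 442 kN.
Bearing: edge l_c = 34, r_n = 110.2 kN; interior l_c = 33, r_n = 106.9 kN; R_n = 110.2 + 3·106.9 = 430.9 kN → 323 kN.
Block shear: A_gv = 1260, A_nv = 756, A_nt = 138 mm²; R_n = min(0.6F_uA_nv, 0.6F_yA_gv) + U_bs·F_u·A_nt = 266.2 kN → 200 kN.
Block shear governs: 200 kN.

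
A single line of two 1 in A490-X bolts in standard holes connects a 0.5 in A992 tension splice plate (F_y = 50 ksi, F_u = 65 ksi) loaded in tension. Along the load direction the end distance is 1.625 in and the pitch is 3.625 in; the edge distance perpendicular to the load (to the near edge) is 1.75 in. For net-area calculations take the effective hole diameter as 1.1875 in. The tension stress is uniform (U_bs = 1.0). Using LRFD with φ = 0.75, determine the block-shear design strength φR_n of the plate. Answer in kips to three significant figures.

78.9 kips

Shear plane L_v = 1.625 + 1·3.625 = 5.25 in; A_gv = 5.25 × 0.5 = 2.625 in².
A_nv = (5.25 − 1.5·1.1875) × 0.5 = 1.734 in².
A_nt = (1.75 − 0.5·1.1875) × 0.5 = 0.5781 in².
0.6 F_u A_nv = 67.64 kips; 0.6 F_y A_gv = 78.75 kips → shear rupture governs the shear term.
R_n = 67.64 + 1.0 × 65 × 0.5781 = 105.2 kips.
Design strength φR_n = 0.75 × 105.2 = 78.9 kips.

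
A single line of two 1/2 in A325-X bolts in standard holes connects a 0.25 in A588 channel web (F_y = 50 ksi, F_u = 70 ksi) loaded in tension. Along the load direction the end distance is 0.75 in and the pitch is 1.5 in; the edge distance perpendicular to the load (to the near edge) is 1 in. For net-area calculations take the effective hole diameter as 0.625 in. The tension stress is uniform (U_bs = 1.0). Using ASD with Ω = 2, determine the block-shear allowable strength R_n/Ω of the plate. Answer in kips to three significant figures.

Shear plane L_v = 0.75 + 1·1.5 = 2.25 in; A_gv = 2.25 × 0.25 = 0.5625 in².
A_nv = (2.25 − 1.5·0.625) × 0.25 = 0.3281 in².
A_nt = (1 − 0.5·0.625) × 0.25 = 0.1719 in².
0.6 F_u A_nv = 13.78 kips; 0.6 F_y A_gv = 16.88 kips → shear rupture governs the shear term.
R_n = 13.78 + 1.0 × 70 × 0.1719 = 25.81 kips.
Allowable strength R_n/Ω = 25.81 / 2 = 12.9 kips.

12.9 kips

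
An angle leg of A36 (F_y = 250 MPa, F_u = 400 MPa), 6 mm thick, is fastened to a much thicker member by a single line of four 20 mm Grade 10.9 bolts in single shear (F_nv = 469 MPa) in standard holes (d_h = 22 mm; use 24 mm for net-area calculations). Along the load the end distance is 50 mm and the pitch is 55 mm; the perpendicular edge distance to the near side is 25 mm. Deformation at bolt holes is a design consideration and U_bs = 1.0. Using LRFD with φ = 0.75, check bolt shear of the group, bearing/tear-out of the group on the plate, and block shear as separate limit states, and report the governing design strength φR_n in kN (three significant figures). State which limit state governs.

Bolt shear: A_b = π·20²/4 = 314.2 mm²; R_n = 469 × 314.2 × 4 × 1 / 1000 = 589.4 kN → 0.75 × 589.4 = 442 kN.
Bearing: edge l_c = 39, r_n = 112.3 kN; interior l_c = 33, r_n = 95.04 kN; R_n = 112.3 + 3·95.04 = 397.4 kN → 298 kN.
Block shear: A_gv = 1290, A_nv = 786, A_nt = 78 mm²; R_n = min(0.6F_uA_nv, 0.6F_yA_gv) + U_bs·F_u·A_nt = 219.8 kN → 165 kN.
Block shear governs: 165 kN.

165 kN (block shear governs)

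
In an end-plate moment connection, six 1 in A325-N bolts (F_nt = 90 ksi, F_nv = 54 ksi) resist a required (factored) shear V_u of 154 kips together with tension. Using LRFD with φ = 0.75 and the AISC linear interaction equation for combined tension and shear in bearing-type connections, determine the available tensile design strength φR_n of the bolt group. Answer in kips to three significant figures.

157 kips

A_b = π·1²/4 = 0.7854 in²; f_rv = 154 / (6 × 0.7854) = 32.68 ksi.
F'_nt = 1.3 F_nt − (F_nt / φF_nv) f_rv = 1.3·90 − (90/(0.75·54))·32.68 = 44.38 ksi, capped at F_nt → F'_nt = 44.38 ksi.
R_n = F'_nt · A_b · n = 44.38 × 0.7854 × 6 = 209.1 kips.
Design strength φR_n = 0.75 × 209.1 = 157 kips.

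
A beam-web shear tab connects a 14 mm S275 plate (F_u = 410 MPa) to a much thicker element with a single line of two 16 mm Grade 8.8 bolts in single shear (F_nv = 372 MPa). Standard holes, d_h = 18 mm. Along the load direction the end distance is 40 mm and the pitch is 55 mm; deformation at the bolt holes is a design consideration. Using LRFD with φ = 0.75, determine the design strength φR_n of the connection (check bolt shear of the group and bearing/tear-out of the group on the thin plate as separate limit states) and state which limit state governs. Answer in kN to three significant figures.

Bolt shear: A_b = π·16²/4 = 201.1 mm²; R_n = 372 × 201.1 × 2 × 1 / 1000 = 149.6 kN → 0.75 × 149.6 = 112 kN.
Bearing (1.2 l_c t F_u ≤ 2.4 d t F_u): upper limit = 2.4·16·14·410 / 1000 = 220.4 kN.
  Edge l_c = 40 − 18/2 = 31 → r_n = 213.5 kN; interior l_c = 55 − 18 = 37 → r_n = 220.4 kN.
  R_n,bearing = 1·213.5 + 1·220.4 = 433.9 kN → 0.75 × 433.9 = 325 kN.
Bolt shear governs: 112 kN.

112 kN (bolt shear governs)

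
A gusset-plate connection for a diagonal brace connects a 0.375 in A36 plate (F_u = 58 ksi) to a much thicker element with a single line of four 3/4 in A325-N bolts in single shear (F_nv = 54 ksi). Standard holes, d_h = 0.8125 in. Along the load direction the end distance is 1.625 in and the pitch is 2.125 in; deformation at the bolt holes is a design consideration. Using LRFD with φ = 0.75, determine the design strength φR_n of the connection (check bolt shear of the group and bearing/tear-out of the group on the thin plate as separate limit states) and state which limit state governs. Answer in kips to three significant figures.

Bolt shear: A_b = π·0.75²/4 = 0.4418 in²; R_n = 54 × 0.4418 × 4 × 1 = 95.43 kips → 0.75 × 95.43 = 71.6 kips.
Bearing (1.2 l_c t F_u ≤ 2.4 d t F_u): upper limit = 2.4·0.75·0.375·58 = 39.15 kips.
  Edge l_c = 1.625 − 0.8125/2 = 1.219 → r_n = 31.81 kips; interior l_c = 2.125 − 0.8125 = 1.312 → r_n = 34.26 kips.
  R_n,bearing = 1·31.81 + 3·34.26 = 134.6 kips → 0.75 × 134.6 = 101 kips.
Bolt shear governs: 71.6 kips.

71.6 kips (bolt shear governs)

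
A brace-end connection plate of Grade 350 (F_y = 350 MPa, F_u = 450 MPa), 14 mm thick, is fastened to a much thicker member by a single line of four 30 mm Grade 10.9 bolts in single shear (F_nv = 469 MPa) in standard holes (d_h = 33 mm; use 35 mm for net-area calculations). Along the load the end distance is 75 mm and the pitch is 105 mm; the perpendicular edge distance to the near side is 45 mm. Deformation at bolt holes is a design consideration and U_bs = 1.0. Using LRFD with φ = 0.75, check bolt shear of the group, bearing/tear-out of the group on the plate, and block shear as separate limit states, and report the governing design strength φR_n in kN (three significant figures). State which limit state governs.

Bolt shear: A_b = π·30²/4 = 706.9 mm²; R_n = 469 × 706.9 × 4 × 1 / 1000 = 1326 kN → 0.75 × 1326 = 995 kN.
Bearing: edge l_c = 58.5, r_n = 442.3 kN; interior l_c = 72, r_n = 453.6 kN; R_n = 442.3 + 3·453.6 = 1803 kN → 1350 kN.
Block shear: A_gv = 5460, A_nv = 3745, A_nt = 385 mm²; R_n = min(0.6F_uA_nv, 0.6F_yA_gv) + U_bs·F_u·A_nt = 1184 kN → 888 kN.
Block shear governs: 888 kN.

888 kN (block shear governs)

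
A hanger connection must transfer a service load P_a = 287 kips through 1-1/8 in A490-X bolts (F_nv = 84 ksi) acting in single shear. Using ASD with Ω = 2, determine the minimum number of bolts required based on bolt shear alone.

7 bolts

A_b = π·1.125²/4 = 0.994 in².
Per-bolt allowable strength R_n/Ω = 84 × 0.994 × 1 / 2 = 41.75 kips.
n ≥ 287 / 41.75 = 6.874 → use 7 bolts.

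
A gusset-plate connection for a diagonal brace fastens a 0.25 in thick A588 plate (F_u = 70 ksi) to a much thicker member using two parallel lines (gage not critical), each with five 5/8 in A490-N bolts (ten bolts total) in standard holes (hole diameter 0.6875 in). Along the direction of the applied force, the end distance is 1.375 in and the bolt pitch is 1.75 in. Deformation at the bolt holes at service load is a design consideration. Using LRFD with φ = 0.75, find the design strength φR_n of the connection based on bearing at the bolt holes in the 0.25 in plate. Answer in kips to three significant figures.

Per bolt r_n = 1.2 l_c t F_u ≤ 2.4 d t F_u; upper limit = 2.4 × 0.625 × 0.25 × 70 = 26.25 kips.
Edge bolt: l_c = 1.375 − 0.6875/2 = 1.031 in → 1.2 × 1.031 × 0.25 × 70 = 21.66 → r_n = 21.66 kips.
Interior bolts: l_c = 1.75 − 0.6875 = 1.062 in → 1.2 × 1.062 × 0.25 × 70 = 22.31 → r_n = 22.31 kips.
R_n = 2 × 21.66 + 8 × 22.31 = 221.8 kips.
Design strength φR_n = 0.75 × 221.8 = 166 kips.

166 kips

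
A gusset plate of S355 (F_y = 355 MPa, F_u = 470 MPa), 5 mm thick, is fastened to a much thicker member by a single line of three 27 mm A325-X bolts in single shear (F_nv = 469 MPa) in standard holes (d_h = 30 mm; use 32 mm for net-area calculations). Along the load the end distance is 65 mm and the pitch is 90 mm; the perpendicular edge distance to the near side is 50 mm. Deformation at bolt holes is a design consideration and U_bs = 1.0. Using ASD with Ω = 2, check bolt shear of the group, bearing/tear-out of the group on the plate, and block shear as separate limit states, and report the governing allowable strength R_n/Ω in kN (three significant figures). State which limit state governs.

Bolt shear: A_b = π·27²/4 = 572.6 mm²; R_n = 469 × 572.6 × 3 × 1 / 1000 = 805.6 kN → 805.6 / 2 = 403 kN.
Bearing: edge l_c = 50, r_n = 141 kN; interior l_c = 60, r_n = 152.3 kN; R_n = 141 + 2·152.3 = 445.6 kN → 223 kN.
Block shear: A_gv = 1225, A_nv = 825, A_nt = 170 mm²; R_n = min(0.6F_uA_nv, 0.6F_yA_gv) + U_bs·F_u·A_nt = 312.6 kN → 156 kN.
Block shear governs: 156 kN.

156 kN (block shear governs)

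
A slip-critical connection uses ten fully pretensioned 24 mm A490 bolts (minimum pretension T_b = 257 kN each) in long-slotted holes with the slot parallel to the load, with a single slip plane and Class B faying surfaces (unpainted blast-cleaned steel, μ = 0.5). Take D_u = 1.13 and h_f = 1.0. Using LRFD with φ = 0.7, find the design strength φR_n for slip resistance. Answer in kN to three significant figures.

1020 kN

R_n = μ · D_u · h_f · T_b · n_s · n_b = 0.5 × 1.13 × 1.0 × 257 × 1 × 10 = 1452 kN.
Design strength φR_n = 0.7 × 1452 = 1020 kN.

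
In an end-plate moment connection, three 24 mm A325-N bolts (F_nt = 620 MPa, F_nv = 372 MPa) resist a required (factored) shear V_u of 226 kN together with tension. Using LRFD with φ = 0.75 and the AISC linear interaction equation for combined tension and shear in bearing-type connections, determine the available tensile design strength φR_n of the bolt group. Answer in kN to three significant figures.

A_b = π·24²/4 = 452.4 mm²; f_rv = 226 × 1000 / (3 × 452.4) = 166.5 MPa.
F'_nt = 1.3 F_nt − (F_nt / φF_nv) f_rv = 1.3·620 − (620/(0.75·372))·166.5 = 435.9 MPa, capped at F_nt → F'_nt = 435.9 MPa.
R_n = F'_nt · A_b · n = 435.9 × 452.4 × 3 / 1000 = 591.7 kN.
Design strength φR_n = 0.75 × 591.7 = 444 kN.

444 kN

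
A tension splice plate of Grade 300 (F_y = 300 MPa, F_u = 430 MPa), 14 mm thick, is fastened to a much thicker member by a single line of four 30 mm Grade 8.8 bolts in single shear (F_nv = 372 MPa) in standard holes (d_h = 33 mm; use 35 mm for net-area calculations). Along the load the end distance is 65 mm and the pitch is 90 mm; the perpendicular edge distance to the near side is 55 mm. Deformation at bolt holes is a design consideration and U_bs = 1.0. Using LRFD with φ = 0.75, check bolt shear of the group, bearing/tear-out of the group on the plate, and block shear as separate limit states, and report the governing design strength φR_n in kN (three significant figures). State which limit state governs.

745 kN (block shear governs)

Bolt shear: A_b = π·30²/4 = 706.9 mm²; R_n = 372 × 706.9 × 4 × 1 / 1000 = 1052 kN → 0.75 × 1052 = 789 kN.
Bearing: edge l_c = 48.5, r_n = 350.4 kN; interior l_c = 57, r_n = 411.8 kN; R_n = 350.4 + 3·411.8 = 1586 kN → 1190 kN.
Block shear: A_gv = 4690, A_nv = 2975, A_nt = 525 mm²; R_n = min(0.6F_uA_nv, 0.6F_yA_gv) + U_bs·F_u·A_nt = 993.3 kN → 745 kN.
Block shear governs: 745 kN.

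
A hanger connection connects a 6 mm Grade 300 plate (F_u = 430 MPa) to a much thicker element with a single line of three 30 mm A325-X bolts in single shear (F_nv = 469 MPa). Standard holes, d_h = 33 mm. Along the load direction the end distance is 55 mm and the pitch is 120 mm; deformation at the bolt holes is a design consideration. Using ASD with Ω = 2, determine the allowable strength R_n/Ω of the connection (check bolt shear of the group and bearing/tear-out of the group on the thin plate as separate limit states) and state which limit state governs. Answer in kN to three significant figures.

245 kN (bearing governs)

Bolt shear: A_b = π·30²/4 = 706.9 mm²; R_n = 469 × 706.9 × 3 × 1 / 1000 = 994.5 kN → 994.5 / 2 = 497 kN.
Bearing (1.2 l_c t F_u ≤ 2.4 d t F_u): upper limit = 2.4·30·6·430 / 1000 = 185.8 kN.
  Edge l_c = 55 − 33/2 = 38.5 → r_n = 119.2 kN; interior l_c = 120 − 33 = 87 → r_n = 185.8 kN.
  R_n,bearing = 1·119.2 + 2·185.8 = 490.7 kN → 490.7 / 2 = 245 kN.
Bearing governs: 245 kN.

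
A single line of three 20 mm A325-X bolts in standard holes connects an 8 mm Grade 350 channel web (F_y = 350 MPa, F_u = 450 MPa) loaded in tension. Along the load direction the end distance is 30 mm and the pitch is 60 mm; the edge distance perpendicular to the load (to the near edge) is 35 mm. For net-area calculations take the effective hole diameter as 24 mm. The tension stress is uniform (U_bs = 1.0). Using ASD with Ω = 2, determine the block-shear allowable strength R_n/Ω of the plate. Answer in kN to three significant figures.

139 kN

Shear plane L_v = 30 + 2·60 = 150 mm; A_gv = 150 × 8 = 1200 mm².
A_nv = (150 − 2.5·24) × 8 = 720 mm².
A_nt = (35 − 0.5·24) × 8 = 184 mm².
0.6 F_u A_nv = 194.4 kN; 0.6 F_y A_gv = 252 kN → shear rupture governs the shear term.
R_n = 194.4 + 1.0 × 450 × 184 / 1000 = 277.2 kN.
Allowable strength R_n/Ω = 277.2 / 2 = 139 kN.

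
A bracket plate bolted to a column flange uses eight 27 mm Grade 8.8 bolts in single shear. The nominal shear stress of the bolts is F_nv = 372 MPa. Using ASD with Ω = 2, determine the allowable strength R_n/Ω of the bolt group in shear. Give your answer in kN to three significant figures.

852 kN

A_b = π × 27² / 4 = 572.6 mm².
R_n = F_nv · A_b · n · n_s = 372 × 572.6 × 8 × 1 / 1000 = 1704 kN.
Allowable strength R_n/Ω = 1704 / 2 = 852 kN.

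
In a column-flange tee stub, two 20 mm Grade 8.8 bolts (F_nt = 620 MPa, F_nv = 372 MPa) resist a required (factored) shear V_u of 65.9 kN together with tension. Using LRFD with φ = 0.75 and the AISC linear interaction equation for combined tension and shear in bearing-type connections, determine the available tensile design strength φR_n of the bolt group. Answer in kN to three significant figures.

A_b = π·20²/4 = 314.2 mm²; f_rv = 65.9 × 1000 / (2 × 314.2) = 104.9 MPa.
F'_nt = 1.3 F_nt − (F_nt / φF_nv) f_rv = 1.3·620 − (620/(0.75·372))·104.9 = 572.9 MPa, capped at F_nt → F'_nt = 572.9 MPa.
R_n = F'_nt · A_b · n = 572.9 × 314.2 × 2 / 1000 = 360 kN.
Design strength φR_n = 0.75 × 360 = 270 kN.

270 kN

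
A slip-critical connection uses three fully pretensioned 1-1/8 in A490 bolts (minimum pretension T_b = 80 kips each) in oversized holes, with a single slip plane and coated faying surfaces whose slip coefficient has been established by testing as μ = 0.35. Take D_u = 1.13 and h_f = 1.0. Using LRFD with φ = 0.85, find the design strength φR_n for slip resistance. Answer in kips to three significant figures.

80.7 kips

R_n = μ · D_u · h_f · T_b · n_s · n_b = 0.35 × 1.13 × 1.0 × 80 × 1 × 3 = 94.92 kips.
Design strength φR_n = 0.85 × 94.92 = 80.7 kips.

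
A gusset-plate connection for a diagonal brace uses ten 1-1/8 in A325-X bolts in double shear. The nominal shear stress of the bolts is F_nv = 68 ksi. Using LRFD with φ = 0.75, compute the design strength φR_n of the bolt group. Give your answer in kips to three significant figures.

A_b = π × 1.125² / 4 = 0.994 in².
R_n = F_nv · A_b · n · n_s = 68 × 0.994 × 10 × 2 = 1352 kips.
Design strength φR_n = 0.75 × 1352 = 1010 kips.

1010 kips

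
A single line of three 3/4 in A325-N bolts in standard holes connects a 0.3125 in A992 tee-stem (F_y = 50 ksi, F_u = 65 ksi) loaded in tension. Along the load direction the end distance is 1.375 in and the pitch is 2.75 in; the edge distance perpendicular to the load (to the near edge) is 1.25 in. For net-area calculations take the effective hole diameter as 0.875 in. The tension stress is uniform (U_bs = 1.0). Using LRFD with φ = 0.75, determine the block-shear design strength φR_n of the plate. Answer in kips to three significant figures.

55.2 kips

Shear plane L_v = 1.375 + 2·2.75 = 6.875 in; A_gv = 6.875 × 0.3125 = 2.148 in².
A_nv = (6.875 − 2.5·0.875) × 0.3125 = 1.465 in².
A_nt = (1.25 − 0.5·0.875) × 0.3125 = 0.2539 in².
0.6 F_u A_nv = 57.13 kips; 0.6 F_y A_gv = 64.45 kips → shear rupture governs the shear term.
R_n = 57.13 + 1.0 × 65 × 0.2539 = 73.63 kips.
Design strength φR_n = 0.75 × 73.63 = 55.2 kips.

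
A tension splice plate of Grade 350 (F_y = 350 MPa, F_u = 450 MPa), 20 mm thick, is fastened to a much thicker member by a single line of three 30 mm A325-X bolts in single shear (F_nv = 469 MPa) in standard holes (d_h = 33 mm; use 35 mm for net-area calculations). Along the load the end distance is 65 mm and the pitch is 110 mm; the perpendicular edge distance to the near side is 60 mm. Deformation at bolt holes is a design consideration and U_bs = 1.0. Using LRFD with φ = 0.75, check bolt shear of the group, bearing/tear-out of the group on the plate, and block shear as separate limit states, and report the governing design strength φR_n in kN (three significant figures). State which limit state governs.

746 kN (bolt shear governs)

Bolt shear: A_b = π·30²/4 = 706.9 mm²; R_n = 469 × 706.9 × 3 × 1 / 1000 = 994.5 kN → 0.75 × 994.5 = 746 kN.
Bearing: edge l_c = 48.5, r_n = 523.8 kN; interior l_c = 77, r_n = 648 kN; R_n = 523.8 + 2·648 = 1820 kN → 1360 kN.
Block shear: A_gv = 5700, A_nv = 3950, A_nt = 850 mm²; R_n = min(0.6F_uA_nv, 0.6F_yA_gv) + U_bs·F_u·A_nt = 1449 kN → 1090 kN.
Bolt shear governs: 746 kN.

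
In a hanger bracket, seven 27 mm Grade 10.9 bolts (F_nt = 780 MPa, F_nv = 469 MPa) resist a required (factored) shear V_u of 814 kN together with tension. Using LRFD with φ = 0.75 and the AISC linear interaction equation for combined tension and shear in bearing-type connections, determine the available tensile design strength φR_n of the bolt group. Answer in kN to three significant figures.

A_b = π·27²/4 = 572.6 mm²; f_rv = 814 × 1000 / (7 × 572.6) = 203.1 MPa.
F'_nt = 1.3 F_nt − (F_nt / φF_nv) f_rv = 1.3·780 − (780/(0.75·469))·203.1 = 563.6 MPa, capped at F_nt → F'_nt = 563.6 MPa.
R_n = F'_nt · A_b · n = 563.6 × 572.6 × 7 / 1000 = 2259 kN.
Design strength φR_n = 0.75 × 2259 = 1690 kN.

1690 kN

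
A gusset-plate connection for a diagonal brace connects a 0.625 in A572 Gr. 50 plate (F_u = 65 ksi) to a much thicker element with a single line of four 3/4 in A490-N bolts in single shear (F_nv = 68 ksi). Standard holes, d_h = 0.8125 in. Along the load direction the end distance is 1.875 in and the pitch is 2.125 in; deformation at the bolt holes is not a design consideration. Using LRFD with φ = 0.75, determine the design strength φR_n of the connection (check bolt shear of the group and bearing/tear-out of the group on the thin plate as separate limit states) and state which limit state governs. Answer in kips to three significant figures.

Bolt shear: A_b = π·0.75²/4 = 0.4418 in²; R_n = 68 × 0.4418 × 4 × 1 = 120.2 kips → 0.75 × 120.2 = 90.1 kips.
Bearing (1.5 l_c t F_u ≤ 3.0 d t F_u): upper limit = 3.0·0.75·0.625·65 = 91.41 kips.
  Edge l_c = 1.875 − 0.8125/2 = 1.469 → r_n = 89.5 kips; interior l_c = 2.125 − 0.8125 = 1.312 → r_n = 79.98 kips.
  R_n,bearing = 1·89.5 + 3·79.98 = 329.4 kips → 0.75 × 329.4 = 247 kips.
Bolt shear governs: 90.1 kips.

90.1 kips (bolt shear governs)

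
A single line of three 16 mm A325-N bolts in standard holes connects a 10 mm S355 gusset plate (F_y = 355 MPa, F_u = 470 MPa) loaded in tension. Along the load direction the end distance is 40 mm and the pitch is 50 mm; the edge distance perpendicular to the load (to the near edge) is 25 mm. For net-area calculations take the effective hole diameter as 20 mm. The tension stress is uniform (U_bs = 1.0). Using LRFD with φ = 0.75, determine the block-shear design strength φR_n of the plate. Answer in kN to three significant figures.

Shear plane L_v = 40 + 2·50 = 140 mm; A_gv = 140 × 10 = 1400 mm².
A_nv = (140 − 2.5·20) × 10 = 900 mm².
A_nt = (25 − 0.5·20) × 10 = 150 mm².
0.6 F_u A_nv = 253.8 kN; 0.6 F_y A_gv = 298.2 kN → shear rupture governs the shear term.
R_n = 253.8 + 1.0 × 470 × 150 / 1000 = 324.3 kN.
Design strength φR_n = 0.75 × 324.3 = 243 kN.

243 kN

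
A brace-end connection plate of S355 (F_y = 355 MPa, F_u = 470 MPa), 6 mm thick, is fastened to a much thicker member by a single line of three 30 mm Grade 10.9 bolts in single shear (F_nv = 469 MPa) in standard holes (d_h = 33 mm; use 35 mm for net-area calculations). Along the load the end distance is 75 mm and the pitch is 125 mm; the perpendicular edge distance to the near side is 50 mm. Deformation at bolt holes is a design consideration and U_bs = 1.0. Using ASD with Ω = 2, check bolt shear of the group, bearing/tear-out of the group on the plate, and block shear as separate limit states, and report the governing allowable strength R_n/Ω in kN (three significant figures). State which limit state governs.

247 kN (block shear governs)

Bolt shear: A_b = π·30²/4 = 706.9 mm²; R_n = 469 × 706.9 × 3 × 1 / 1000 = 994.5 kN → 994.5 / 2 = 497 kN.
Bearing: edge l_c = 58.5, r_n = 198 kN; interior l_c = 92, r_n = 203 kN; R_n = 198 + 2·203 = 604 kN → 302 kN.
Block shear: A_gv = 1950, A_nv = 1425, A_nt = 195 mm²; R_n = min(0.6F_uA_nv, 0.6F_yA_gv) + U_bs·F_u·A_nt = 493.5 kN → 247 kN.
Block shear governs: 247 kN.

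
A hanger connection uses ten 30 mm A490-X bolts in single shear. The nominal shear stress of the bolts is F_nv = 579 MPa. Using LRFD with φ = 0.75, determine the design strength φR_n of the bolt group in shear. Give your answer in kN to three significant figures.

3070 kN

A_b = π × 30² / 4 = 706.9 mm².
R_n = F_nv · A_b · n · n_s = 579 × 706.9 × 10 × 1 / 1000 = 4093 kN.
Design strength φR_n = 0.75 × 4093 = 3070 kN.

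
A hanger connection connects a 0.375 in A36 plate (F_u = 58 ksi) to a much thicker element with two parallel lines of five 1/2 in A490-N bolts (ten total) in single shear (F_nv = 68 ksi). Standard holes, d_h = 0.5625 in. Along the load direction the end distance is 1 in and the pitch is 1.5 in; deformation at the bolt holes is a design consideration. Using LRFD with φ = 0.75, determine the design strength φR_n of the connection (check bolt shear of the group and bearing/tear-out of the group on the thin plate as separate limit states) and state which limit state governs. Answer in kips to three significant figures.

Bolt shear: A_b = π·0.5²/4 = 0.1963 in²; R_n = 68 × 0.1963 × 10 × 1 = 133.5 kips → 0.75 × 133.5 = 100 kips.
Bearing (1.2 l_c t F_u ≤ 2.4 d t F_u): upper limit = 2.4·0.5·0.375·58 = 26.1 kips.
  Edge l_c = 1 − 0.5625/2 = 0.7188 → r_n = 18.76 kips; interior l_c = 1.5 − 0.5625 = 0.9375 → r_n = 24.47 kips.
  R_n,bearing = 2·18.76 + 8·24.47 = 233.3 kips → 0.75 × 233.3 = 175 kips.
Bolt shear governs: 100 kips.

100 kips (bolt shear governs)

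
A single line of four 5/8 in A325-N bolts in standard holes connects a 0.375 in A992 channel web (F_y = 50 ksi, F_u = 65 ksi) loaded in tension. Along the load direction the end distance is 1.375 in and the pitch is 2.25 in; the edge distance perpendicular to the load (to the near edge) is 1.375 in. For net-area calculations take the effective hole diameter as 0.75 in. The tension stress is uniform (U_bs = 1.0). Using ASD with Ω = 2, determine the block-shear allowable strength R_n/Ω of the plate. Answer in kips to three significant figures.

52.4 kips

Shear plane L_v = 1.375 + 3·2.25 = 8.125 in; A_gv = 8.125 × 0.375 = 3.047 in².
A_nv = (8.125 − 3.5·0.75) × 0.375 = 2.062 in².
A_nt = (1.375 − 0.5·0.75) × 0.375 = 0.375 in².
0.6 F_u A_nv = 80.44 kips; 0.6 F_y A_gv = 91.41 kips → shear rupture governs the shear term.
R_n = 80.44 + 1.0 × 65 × 0.375 = 104.8 kips.
Allowable strength R_n/Ω = 104.8 / 2 = 52.4 kips.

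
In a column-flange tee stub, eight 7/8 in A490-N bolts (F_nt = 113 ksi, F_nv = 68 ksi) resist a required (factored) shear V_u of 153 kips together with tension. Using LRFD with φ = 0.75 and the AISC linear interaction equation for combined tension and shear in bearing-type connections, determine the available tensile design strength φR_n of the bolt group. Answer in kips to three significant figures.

276 kips

A_b = π·0.875²/4 = 0.6013 in²; f_rv = 153 / (8 × 0.6013) = 31.81 ksi.
F'_nt = 1.3 F_nt − (F_nt / φF_nv) f_rv = 1.3·113 − (113/(0.75·68))·31.81 = 76.43 ksi, capped at F_nt → F'_nt = 76.43 ksi.
R_n = F'_nt · A_b · n = 76.43 × 0.6013 × 8 = 367.7 kips.
Design strength φR_n = 0.75 × 367.7 = 276 kips.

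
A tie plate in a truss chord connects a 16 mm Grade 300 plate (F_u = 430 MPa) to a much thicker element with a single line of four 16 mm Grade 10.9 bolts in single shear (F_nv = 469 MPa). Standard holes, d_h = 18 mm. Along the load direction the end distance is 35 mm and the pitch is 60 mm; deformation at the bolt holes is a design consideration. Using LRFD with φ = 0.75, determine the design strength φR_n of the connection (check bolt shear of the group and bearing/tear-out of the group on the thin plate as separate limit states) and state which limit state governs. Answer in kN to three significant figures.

Bolt shear: A_b = π·16²/4 = 201.1 mm²; R_n = 469 × 201.1 × 4 × 1 / 1000 = 377.2 kN → 0.75 × 377.2 = 283 kN.
Bearing (1.2 l_c t F_u ≤ 2.4 d t F_u): upper limit = 2.4·16·16·430 / 1000 = 264.2 kN.
  Edge l_c = 35 − 18/2 = 26 → r_n = 214.7 kN; interior l_c = 60 − 18 = 42 → r_n = 264.2 kN.
  R_n,bearing = 1·214.7 + 3·264.2 = 1007 kN → 0.75 × 1007 = 755 kN.
Bolt shear governs: 283 kN.

283 kN (bolt shear governs)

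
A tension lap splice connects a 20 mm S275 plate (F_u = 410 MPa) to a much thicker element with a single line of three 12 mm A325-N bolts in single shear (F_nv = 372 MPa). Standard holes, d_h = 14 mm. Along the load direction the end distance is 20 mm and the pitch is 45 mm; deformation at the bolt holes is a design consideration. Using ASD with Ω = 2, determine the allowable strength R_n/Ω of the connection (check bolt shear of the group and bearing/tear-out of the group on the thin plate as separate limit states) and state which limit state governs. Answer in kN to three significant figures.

63.1 kN (bolt shear governs)

Bolt shear: A_b = π·12²/4 = 113.1 mm²; R_n = 372 × 113.1 × 3 × 1 / 1000 = 126.2 kN → 126.2 / 2 = 63.1 kN.
Bearing (1.2 l_c t F_u ≤ 2.4 d t F_u): upper limit = 2.4·12·20·410 / 1000 = 236.2 kN.
  Edge l_c = 20 − 14/2 = 13 → r_n = 127.9 kN; interior l_c = 45 − 14 = 31 → r_n = 236.2 kN.
  R_n,bearing = 1·127.9 + 2·236.2 = 600.2 kN → 600.2 / 2 = 300 kN.
Bolt shear governs: 63.1 kN.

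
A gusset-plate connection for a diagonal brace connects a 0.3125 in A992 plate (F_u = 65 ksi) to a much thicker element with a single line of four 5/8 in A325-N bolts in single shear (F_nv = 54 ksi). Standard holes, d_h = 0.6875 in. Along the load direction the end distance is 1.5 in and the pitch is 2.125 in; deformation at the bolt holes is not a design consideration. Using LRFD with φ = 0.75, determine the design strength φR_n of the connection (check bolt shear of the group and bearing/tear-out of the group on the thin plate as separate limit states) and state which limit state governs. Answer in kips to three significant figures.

Bolt shear: A_b = π·0.625²/4 = 0.3068 in²; R_n = 54 × 0.3068 × 4 × 1 = 66.27 kips → 0.75 × 66.27 = 49.7 kips.
Bearing (1.5 l_c t F_u ≤ 3.0 d t F_u): upper limit = 3.0·0.625·0.3125·65 = 38.09 kips.
  Edge l_c = 1.5 − 0.6875/2 = 1.156 → r_n = 35.23 kips; interior l_c = 2.125 − 0.6875 = 1.438 → r_n = 38.09 kips.
  R_n,bearing = 1·35.23 + 3·38.09 = 149.5 kips → 0.75 × 149.5 = 112 kips.
Bolt shear governs: 49.7 kips.

49.7 kips (bolt shear governs)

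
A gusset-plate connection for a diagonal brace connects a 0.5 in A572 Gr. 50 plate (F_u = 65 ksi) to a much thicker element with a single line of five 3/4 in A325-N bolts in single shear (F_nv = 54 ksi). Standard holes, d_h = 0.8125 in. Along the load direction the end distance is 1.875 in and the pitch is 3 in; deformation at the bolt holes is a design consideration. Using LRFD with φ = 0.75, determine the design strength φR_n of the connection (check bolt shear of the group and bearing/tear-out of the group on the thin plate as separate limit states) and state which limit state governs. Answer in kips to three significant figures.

89.5 kips (bolt shear governs)

Bolt shear: A_b = π·0.75²/4 = 0.4418 in²; R_n = 54 × 0.4418 × 5 × 1 = 119.3 kips → 0.75 × 119.3 = 89.5 kips.
Bearing (1.2 l_c t F_u ≤ 2.4 d t F_u): upper limit = 2.4·0.75·0.5·65 = 58.5 kips.
  Edge l_c = 1.875 − 0.8125/2 = 1.469 → r_n = 57.28 kips; interior l_c = 3 − 0.8125 = 2.188 → r_n = 58.5 kips.
  R_n,bearing = 1·57.28 + 4·58.5 = 291.3 kips → 0.75 × 291.3 = 218 kips.
Bolt shear governs: 89.5 kips.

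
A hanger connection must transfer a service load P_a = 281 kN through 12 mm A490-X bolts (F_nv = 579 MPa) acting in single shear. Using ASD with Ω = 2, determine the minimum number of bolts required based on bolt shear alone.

A_b = π·12²/4 = 113.1 mm².
Per-bolt allowable strength R_n/Ω = 579 × 113.1 × 1 / 1000 / 2 = 32.74 kN.
n ≥ 281 / 32.74 = 8.582 → use 9 bolts.

9 bolts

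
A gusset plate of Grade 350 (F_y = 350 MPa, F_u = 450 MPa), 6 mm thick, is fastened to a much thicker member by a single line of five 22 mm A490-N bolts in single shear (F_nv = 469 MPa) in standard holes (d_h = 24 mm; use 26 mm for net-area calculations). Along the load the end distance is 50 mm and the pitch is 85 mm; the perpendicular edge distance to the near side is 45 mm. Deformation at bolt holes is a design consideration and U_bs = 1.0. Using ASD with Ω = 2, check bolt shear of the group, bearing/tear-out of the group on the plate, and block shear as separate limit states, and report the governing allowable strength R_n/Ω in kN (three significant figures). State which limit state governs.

Bolt shear: A_b = π·22²/4 = 380.1 mm²; R_n = 469 × 380.1 × 5 × 1 / 1000 = 891.4 kN → 891.4 / 2 = 446 kN.
Bearing: edge l_c = 38, r_n = 123.1 kN; interior l_c = 61, r_n = 142.6 kN; R_n = 123.1 + 4·142.6 = 693.4 kN → 347 kN.
Block shear: A_gv = 2340, A_nv = 1638, A_nt = 192 mm²; R_n = min(0.6F_uA_nv, 0.6F_yA_gv) + U_bs·F_u·A_nt = 528.7 kN → 264 kN.
Block shear governs: 264 kN.

264 kN (block shear governs)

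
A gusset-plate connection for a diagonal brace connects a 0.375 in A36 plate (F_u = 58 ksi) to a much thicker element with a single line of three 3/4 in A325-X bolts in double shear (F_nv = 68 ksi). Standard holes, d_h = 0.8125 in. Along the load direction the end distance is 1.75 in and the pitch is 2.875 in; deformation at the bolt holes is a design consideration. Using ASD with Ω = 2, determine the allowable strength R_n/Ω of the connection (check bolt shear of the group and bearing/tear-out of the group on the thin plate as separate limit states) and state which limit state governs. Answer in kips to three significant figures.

Bolt shear: A_b = π·0.75²/4 = 0.4418 in²; R_n = 68 × 0.4418 × 3 × 2 = 180.2 kips → 180.2 / 2 = 90.1 kips.
Bearing (1.2 l_c t F_u ≤ 2.4 d t F_u): upper limit = 2.4·0.75·0.375·58 = 39.15 kips.
  Edge l_c = 1.75 − 0.8125/2 = 1.344 → r_n = 35.07 kips; interior l_c = 2.875 − 0.8125 = 2.062 → r_n = 39.15 kips.
  R_n,bearing = 1·35.07 + 2·39.15 = 113.4 kips → 113.4 / 2 = 56.7 kips.
Bearing governs: 56.7 kips.

56.7 kips (bearing governs)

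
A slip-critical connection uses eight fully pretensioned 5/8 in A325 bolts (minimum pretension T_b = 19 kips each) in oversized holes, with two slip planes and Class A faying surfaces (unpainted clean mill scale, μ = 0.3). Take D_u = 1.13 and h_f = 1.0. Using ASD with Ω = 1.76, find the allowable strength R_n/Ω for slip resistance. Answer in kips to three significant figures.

R_n = μ · D_u · h_f · T_b · n_s · n_b = 0.3 × 1.13 × 1.0 × 19 × 2 × 8 = 103.1 kips.
Allowable strength R_n/Ω = 103.1 / 1.76 = 58.6 kips.

58.6 kips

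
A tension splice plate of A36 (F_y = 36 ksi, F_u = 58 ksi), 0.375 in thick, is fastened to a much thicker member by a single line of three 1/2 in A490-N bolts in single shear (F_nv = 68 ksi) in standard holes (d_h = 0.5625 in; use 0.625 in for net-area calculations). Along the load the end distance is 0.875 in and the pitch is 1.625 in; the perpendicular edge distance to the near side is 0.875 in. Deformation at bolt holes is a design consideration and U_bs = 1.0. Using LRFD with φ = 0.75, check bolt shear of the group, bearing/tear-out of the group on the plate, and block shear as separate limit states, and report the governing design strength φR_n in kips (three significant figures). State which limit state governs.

30 kips (bolt shear governs)

Bolt shear: A_b = π·0.5²/4 = 0.1963 in²; R_n = 68 × 0.1963 × 3 × 1 = 40.06 kips → 0.75 × 40.06 = 30 kips.
Bearing: edge l_c = 0.5938, r_n = 15.5 kips; interior l_c = 1.062, r_n = 26.1 kips; R_n = 15.5 + 2·26.1 = 67.7 kips → 50.8 kips.
Block shear: A_gv = 1.547, A_nv = 0.9609, A_nt = 0.2109 in²; R_n = min(0.6F_uA_nv, 0.6F_yA_gv) + U_bs·F_u·A_nt = 45.65 kips → 34.2 kips.
Bolt shear governs: 30 kips.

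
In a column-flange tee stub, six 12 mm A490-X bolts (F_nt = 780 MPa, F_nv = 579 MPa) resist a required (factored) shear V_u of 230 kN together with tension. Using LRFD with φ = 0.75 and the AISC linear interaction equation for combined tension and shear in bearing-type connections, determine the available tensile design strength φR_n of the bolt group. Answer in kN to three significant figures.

A_b = π·12²/4 = 113.1 mm²; f_rv = 230 × 1000 / (6 × 113.1) = 338.9 MPa.
F'_nt = 1.3 F_nt − (F_nt / φF_nv) f_rv = 1.3·780 − (780/(0.75·579))·338.9 = 405.2 MPa, capped at F_nt → F'_nt = 405.2 MPa.
R_n = F'_nt · A_b · n = 405.2 × 113.1 × 6 / 1000 = 275 kN.
Design strength φR_n = 0.75 × 275 = 206 kN.

206 kN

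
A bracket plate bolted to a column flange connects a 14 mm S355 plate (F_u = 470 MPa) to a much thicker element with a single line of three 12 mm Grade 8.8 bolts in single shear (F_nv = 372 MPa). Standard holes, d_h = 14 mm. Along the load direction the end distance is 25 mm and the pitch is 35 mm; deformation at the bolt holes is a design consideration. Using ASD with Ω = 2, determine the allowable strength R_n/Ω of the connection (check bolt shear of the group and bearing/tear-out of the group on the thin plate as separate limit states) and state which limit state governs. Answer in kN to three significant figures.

Bolt shear: A_b = π·12²/4 = 113.1 mm²; R_n = 372 × 113.1 × 3 × 1 / 1000 = 126.2 kN → 126.2 / 2 = 63.1 kN.
Bearing (1.2 l_c t F_u ≤ 2.4 d t F_u): upper limit = 2.4·12·14·470 / 1000 = 189.5 kN.
  Edge l_c = 25 − 14/2 = 18 → r_n = 142.1 kN; interior l_c = 35 − 14 = 21 → r_n = 165.8 kN.
  R_n,bearing = 1·142.1 + 2·165.8 = 473.8 kN → 473.8 / 2 = 237 kN.
Bolt shear governs: 63.1 kN.

63.1 kN (bolt shear governs)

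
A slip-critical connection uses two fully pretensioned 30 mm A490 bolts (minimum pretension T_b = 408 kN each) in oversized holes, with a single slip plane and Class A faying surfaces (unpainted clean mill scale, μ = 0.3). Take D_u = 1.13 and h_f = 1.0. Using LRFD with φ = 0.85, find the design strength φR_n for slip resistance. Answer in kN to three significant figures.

235 kN

R_n = μ · D_u · h_f · T_b · n_s · n_b = 0.3 × 1.13 × 1.0 × 408 × 1 × 2 = 276.6 kN.
Design strength φR_n = 0.85 × 276.6 = 235 kN.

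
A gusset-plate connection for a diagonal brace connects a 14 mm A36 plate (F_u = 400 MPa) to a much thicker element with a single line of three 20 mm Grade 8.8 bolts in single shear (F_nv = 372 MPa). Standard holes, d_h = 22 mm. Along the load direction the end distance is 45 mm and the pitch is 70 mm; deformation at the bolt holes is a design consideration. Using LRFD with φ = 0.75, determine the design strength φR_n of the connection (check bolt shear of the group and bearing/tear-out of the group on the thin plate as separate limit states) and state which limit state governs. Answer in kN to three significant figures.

263 kN (bolt shear governs)

Bolt shear: A_b = π·20²/4 = 314.2 mm²; R_n = 372 × 314.2 × 3 × 1 / 1000 = 350.6 kN → 0.75 × 350.6 = 263 kN.
Bearing (1.2 l_c t F_u ≤ 2.4 d t F_u): upper limit = 2.4·20·14·400 / 1000 = 268.8 kN.
  Edge l_c = 45 − 22/2 = 34 → r_n = 228.5 kN; interior l_c = 70 − 22 = 48 → r_n = 268.8 kN.
  R_n,bearing = 1·228.5 + 2·268.8 = 766.1 kN → 0.75 × 766.1 = 575 kN.
Bolt shear governs: 263 kN.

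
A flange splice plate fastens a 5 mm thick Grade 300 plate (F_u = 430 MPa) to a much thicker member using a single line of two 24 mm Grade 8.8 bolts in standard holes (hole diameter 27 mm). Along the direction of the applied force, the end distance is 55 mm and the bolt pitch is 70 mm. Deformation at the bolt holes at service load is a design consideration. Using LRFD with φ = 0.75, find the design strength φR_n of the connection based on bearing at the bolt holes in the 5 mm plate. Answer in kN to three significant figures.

164 kN

Per bolt r_n = 1.2 l_c t F_u ≤ 2.4 d t F_u; upper limit = 2.4 × 24 × 5 × 430 / 1000 = 123.8 kN.
Edge bolt: l_c = 55 − 27/2 = 41.5 mm → 1.2 × 41.5 × 5 × 430 / 1000 = 107.1 → r_n = 107.1 kN.
Interior bolts: l_c = 70 − 27 = 43 mm → 1.2 × 43 × 5 × 430 / 1000 = 110.9 → r_n = 110.9 kN.
R_n = 1 × 107.1 + 1 × 110.9 = 218 kN.
Design strength φR_n = 0.75 × 218 = 164 kN.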